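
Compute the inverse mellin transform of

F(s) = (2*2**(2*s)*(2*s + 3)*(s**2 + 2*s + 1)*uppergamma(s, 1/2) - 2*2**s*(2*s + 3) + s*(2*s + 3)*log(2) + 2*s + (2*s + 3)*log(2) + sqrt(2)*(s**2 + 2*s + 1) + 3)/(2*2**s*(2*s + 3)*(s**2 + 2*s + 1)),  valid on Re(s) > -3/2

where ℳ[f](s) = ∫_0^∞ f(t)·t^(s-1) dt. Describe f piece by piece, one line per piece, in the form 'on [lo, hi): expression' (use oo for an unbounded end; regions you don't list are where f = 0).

integrate the 3 segments split at 1/2, 1, then add the results
segment [0, 1/2) carries t**(3/2); integrate it
[1/2, 1) adds the kernel integral of t*log(t)
on [1, ∞) integrate f = exp(-t/2) against the kernel

on [0, 1/2): t**(3/2)
on [1/2, 1): t*log(t)
on [1, oo): exp(-t/2)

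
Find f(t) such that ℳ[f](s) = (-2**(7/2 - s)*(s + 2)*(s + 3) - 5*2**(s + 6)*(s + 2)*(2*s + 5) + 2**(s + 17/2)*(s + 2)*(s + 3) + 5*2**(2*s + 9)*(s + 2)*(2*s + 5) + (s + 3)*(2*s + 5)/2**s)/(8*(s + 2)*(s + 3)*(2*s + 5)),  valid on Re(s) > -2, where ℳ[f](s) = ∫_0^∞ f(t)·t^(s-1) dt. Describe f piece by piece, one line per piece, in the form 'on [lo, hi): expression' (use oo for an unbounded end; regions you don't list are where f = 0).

along the cuts 1/2, 2, ℳ[f](s) splits into 3 integrals
segment 0 to 1/2 holds t**2/2; add its integral
∫ 4*t**(5/2)·t^(s-1) over [1/2, 2)
segment [2, 4) carries 5*t**3; integrate it

on [0, 1/2): t**2/2
on [1/2, 2): 4*t**(5/2)
on [2, 4): 5*t**3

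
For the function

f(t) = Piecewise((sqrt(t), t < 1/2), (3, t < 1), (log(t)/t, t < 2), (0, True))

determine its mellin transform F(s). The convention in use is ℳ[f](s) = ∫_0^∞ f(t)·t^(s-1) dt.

reversing the shared t-power: t**(3/2) on [0, 1/2); 3*t on [1/2, 1); log(t) on [1, 2)
breakpoints 1/2, 1: one integral from each of the 3 segments
between 0 and 1/2 the integrand is sqrt(t)·t^(s-1)
segment [1/2, 1) carries 3; integrate it
on [1, 2): add ∫ log(t)/t·t^(s-1) dt

(2*2**s*s*(2*s + 1) + 6*2**s*(s - 1)**2*(2*s + 1) + 4**s*s*(s - 1)*(2*s + 1)*log(2) - 4**s*s*(2*s + 1) + 2*sqrt(2)*s*(s - 1)**2 - 6*(s - 1)**2*(2*s + 1))/(2*2**s*s*(s - 1)**2*(2*s + 1))
  Re(s) > -1/2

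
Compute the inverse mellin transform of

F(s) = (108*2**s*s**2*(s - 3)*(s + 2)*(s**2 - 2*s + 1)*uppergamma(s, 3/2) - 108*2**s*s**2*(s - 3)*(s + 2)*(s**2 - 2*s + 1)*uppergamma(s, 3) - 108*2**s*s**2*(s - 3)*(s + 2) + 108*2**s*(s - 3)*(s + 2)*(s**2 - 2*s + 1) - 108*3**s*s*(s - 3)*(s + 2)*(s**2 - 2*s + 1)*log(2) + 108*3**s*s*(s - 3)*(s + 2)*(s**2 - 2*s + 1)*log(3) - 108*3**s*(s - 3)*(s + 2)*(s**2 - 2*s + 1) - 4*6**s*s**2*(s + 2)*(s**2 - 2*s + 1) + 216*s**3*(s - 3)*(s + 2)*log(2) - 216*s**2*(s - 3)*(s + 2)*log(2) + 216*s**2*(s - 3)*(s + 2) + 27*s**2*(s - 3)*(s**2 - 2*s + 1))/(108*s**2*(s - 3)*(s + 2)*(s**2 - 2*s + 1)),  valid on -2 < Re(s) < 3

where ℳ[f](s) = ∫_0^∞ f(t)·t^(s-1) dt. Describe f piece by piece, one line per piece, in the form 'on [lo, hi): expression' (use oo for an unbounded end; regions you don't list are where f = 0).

undo the common scale on t: t**2 on [0, 1/2); log(t)/t on [1/2, 1); log(t) on [1, 3/2); …
split f at 1, 2, 3, 6: ℳ[f](s) collects 5 kernel integrals
on [0, 1): add ∫ t**2/4·t^(s-1) dt
on [1, 2) integrate f = 2*log(t/2)/t against the kernel
for t in [2, 3): the term is ∫ log(t/2)·t^(s-1)
the [3, 6) slice contributes ∫ exp(-t/2)·t^(s-1) dt
piece [6, ∞): integrate 8/t**3 against the kernel

on [0, 1): t**2/4
on [1, 2): 2*log(t/2)/t
on [2, 3): log(t/2)
on [3, 6): exp(-t/2)
on [6, oo): 8/t**3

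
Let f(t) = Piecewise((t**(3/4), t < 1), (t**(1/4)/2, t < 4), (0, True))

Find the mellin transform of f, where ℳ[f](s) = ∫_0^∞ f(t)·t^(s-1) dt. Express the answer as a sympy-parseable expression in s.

2*(2**(2*s + 1/2)*(4*s + 3) + 4*s - 1)/((4*s + 1)*(4*s + 3))
  Re(s) > -3/4

remove the power substitution first: t**(3/2) on [0, 1); sqrt(t)/2 on [1, 2)
back out the shared t-power: t on [0, 1); 1/2 on [1, 2)
summing 2 kernel integrals split by 1 yields ℳ[f](s)
piece [0, 1): integrate t**(3/4) against the kernel
piece [1, 4): integrate t**(1/4)/2 against the kernel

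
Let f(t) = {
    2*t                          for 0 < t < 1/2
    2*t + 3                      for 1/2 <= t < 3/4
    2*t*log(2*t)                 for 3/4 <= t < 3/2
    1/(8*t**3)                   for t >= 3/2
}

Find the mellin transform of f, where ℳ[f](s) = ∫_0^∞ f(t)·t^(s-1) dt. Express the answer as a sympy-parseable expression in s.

(-162*2**s*s*(s - 3)*(s**2 + 2*s + 1) - 162*2**s*(s - 3)*(s**2 + 2*s + 1) - 81*3**s*s**2*(s - 3)*(s + 1)*log(3) + 81*3**s*s**2*(s - 3)*(s + 1)*log(2) - 81*3**s*s*(s - 3)*(s + 1)*log(3) + 81*3**s*s*(s - 3)*(s + 1)*log(2) + 81*3**s*s*(s - 3)*(s + 1) + 243*3**s*s*(s - 3)*(s**2 + 2*s + 1) + 162*3**s*(s - 3)*(s**2 + 2*s + 1) + 162*6**s*s**2*(s - 3)*(s + 1)*log(3) - 162*6**s*s*(s - 3)*(s + 1) + 162*6**s*s*(s - 3)*(s + 1)*log(3) - 2*6**s*s*(s + 1)*(s**2 + 2*s + 1))/(54*2**(2*s)*s*(s - 3)*(s + 1)*(s**2 + 2*s + 1))
  -1 < Re(s) < 3

reversing the common scale on t: t on [0, 1); t + 3 on [1, 3/2); t*log(t) on [3/2, 3); …
decompose at 1/2, 3/4, 3/2; ℳ[f](s) sums the 4 pieces' integrals
on [0, 1/2): add ∫ 2*t·t^(s-1) dt
segment 1/2 to 3/4 holds (2*t + 3); add its integral
over [3/4, 3/2), the kernel integral of 2*t*log(2*t) enters the sum
piece [3/2, ∞): integrate 1/(8*t**3) against the kernel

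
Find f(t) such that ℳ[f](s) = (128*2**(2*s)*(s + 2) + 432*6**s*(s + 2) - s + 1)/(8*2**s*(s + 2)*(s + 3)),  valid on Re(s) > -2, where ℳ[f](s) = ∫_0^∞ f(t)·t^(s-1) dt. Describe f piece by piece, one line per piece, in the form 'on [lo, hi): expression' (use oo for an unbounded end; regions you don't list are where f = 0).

the 3 pieces separated at 1/2, 2 each add one integral
over [0, 1/2), the kernel integral of 3*t**2/2 enters the sum
on [1/2, 2) integrate f = 4*t**3 against the kernel
over [2, 3), the kernel integral of 2*t**3 enters the sum

on [0, 1/2): 3*t**2/2
on [1/2, 2): 4*t**3
on [2, 3): 2*t**3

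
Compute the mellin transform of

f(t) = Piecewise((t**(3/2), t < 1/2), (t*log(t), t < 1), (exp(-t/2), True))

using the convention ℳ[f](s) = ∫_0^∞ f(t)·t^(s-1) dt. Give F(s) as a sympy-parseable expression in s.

(2*2**(2*s)*(2*s + 3)*(s**2 + 2*s + 1)*uppergamma(s, 1/2) - 2*2**s*(2*s + 3) + s*(2*s + 3)*log(2) + 2*s + (2*s + 3)*log(2) + sqrt(2)*(s**2 + 2*s + 1) + 3)/(2*2**s*(2*s + 3)*(s**2 + 2*s + 1))
  Re(s) > -3/2

integrate the 3 segments split at 1/2, 1, then add the results
∫ t**(3/2)·t^(s-1) over [0, 1/2)
over [1/2, 1), the kernel integral of t*log(t) enters the sum
segment [1, ∞) carries exp(-t/2); integrate it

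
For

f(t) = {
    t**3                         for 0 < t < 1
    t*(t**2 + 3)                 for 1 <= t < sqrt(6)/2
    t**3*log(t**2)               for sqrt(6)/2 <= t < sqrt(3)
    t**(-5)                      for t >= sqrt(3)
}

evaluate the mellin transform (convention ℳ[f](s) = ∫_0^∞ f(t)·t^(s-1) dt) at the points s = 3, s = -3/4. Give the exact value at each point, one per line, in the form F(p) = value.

F(3) = 17/48 + log(27*1944**(3/16))
F(-3/4) = 2**(7/8)*(-3726*2**(1/8) - 366*6**(1/8) + log(2**(207*3**(1/8))*3**(-207*3**(1/8) + 414*6**(1/8))) + 4117*3**(1/8))/621

reversing the shared t-power: t**2 on [0, 1); t**2 + 3 on [1, sqrt(6)/2); t**2*log(t**2) on [sqrt(6)/2, sqrt(3)); …
strip the power substitution: t on [0, 1); t + 3 on [1, 3/2); t*log(t) on [3/2, 3); …
summing 4 kernel integrals split by 1, sqrt(6)/2, sqrt(3) yields ℳ[f](s)
piece [0, 1): integrate t**3 against the kernel
on [1, sqrt(6)/2) integrate f = t*(t**2 + 3) against the kernel
on [sqrt(6)/2, sqrt(3)): add ∫ t**3*log(t**2)·t^(s-1) dt
the [sqrt(3), ∞) slice contributes ∫ t**(-5)·t^(s-1) dt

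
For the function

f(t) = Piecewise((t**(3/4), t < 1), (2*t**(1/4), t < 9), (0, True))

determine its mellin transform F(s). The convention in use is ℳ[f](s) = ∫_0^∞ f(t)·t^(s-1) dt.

4*(2*3**(2*s + 1/2)*(4*s + 3) - 4*s - 5)/((4*s + 1)*(4*s + 3))
  Re(s) > -3/4

peel off the power substitution: t**(3/2) on [0, 1); 2*sqrt(t) on [1, 3)
slice at 1, transform all 2 pieces, and sum them
between 0 and 1 the integrand is t**(3/4)·t^(s-1)
∫ over [1, 9) of 2*t**(1/4)·t^(s-1) joins the sum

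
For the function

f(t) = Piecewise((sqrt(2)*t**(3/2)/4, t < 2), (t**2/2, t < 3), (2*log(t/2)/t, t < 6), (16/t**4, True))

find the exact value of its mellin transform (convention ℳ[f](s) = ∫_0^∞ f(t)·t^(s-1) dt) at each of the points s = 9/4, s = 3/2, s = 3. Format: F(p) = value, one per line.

F(9/4) = -11696*6**(1/4)/1575 - 24*3**(1/4)*log(3)/5 - 208*2**(1/4)/255 + 24*3**(1/4)*log(2)/5 + 48*6**(1/4)*log(3)/5 + 5682*3**(1/4)/425
F(3/2) = -1076*sqrt(6)/135 - 10*sqrt(2)/21 + log(2**(4*sqrt(3))*3**(-4*sqrt(3) + 4*sqrt(6))) + 83*sqrt(3)/7
F(3) = 9*log(2) + 542/45 + 27*log(3)

back out the common scale on t: t**(3/2) on [0, 1); 2*t**2 on [1, 3/2); log(t)/t on [3/2, 3); …
summing 4 kernel integrals split by 2, 3, 6 yields ℳ[f](s)
for t in [0, 2): the term is ∫ sqrt(2)*t**(3/2)/4·t^(s-1)
segment 2 to 3 holds t**2/2; add its integral
∫ 2*log(t/2)/t·t^(s-1) over [3, 6)
on [6, ∞): add ∫ 16/t**4·t^(s-1) dt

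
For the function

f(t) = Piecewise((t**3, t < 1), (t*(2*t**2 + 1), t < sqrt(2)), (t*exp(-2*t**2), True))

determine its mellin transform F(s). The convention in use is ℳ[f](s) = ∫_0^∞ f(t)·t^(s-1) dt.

undo the power substitution: t**(3/2) on [0, 1); sqrt(t)*(2*t + 1) on [1, 2); sqrt(t)*exp(-2*t) on [2, ∞)
back out the shared t-power: t on [0, 1); 2*t + 1 on [1, 2); exp(-2*t) on [2, ∞)
breakpoints 1, sqrt(2): one integral from each of the 3 segments
piece [0, 1): integrate t**3 against the kernel
for t in [1, sqrt(2)): the term is ∫ t*(2*t**2 + 1)·t^(s-1)
between sqrt(2) and ∞ the integrand is t*exp(-2*t**2)·t^(s-1)

(-8*2**s*(s + 1) - 8*2**s + 2**(s/2 + 1/2)*(s + 1)*(s + 3)*uppergamma(s/2 + 1/2, 4) + 20*2**(3*s/2 + 1/2)*(s + 1) + 8*2**(3*s/2 + 1/2))/(4*2**s*(s + 1)*(s + 3))
  Re(s) > -3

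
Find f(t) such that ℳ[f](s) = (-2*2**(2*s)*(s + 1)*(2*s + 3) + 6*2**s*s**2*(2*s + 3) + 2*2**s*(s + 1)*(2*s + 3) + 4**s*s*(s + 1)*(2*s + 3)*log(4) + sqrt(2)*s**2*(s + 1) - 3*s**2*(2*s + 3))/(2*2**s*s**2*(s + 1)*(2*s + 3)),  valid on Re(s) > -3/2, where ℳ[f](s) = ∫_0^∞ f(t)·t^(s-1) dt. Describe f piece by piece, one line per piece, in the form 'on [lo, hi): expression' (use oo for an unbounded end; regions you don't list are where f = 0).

on [0, 1/2): t**(3/2)
on [1/2, 1): 3*t
on [1, 2): log(t)

linearity at 1/2, 1 turns ℳ[f](s) into 3 summed integrals
segment [0, 1/2) carries t**(3/2); integrate it
∫ 3*t·t^(s-1) over [1/2, 1)
segment 1 to 2 holds log(t); add its integral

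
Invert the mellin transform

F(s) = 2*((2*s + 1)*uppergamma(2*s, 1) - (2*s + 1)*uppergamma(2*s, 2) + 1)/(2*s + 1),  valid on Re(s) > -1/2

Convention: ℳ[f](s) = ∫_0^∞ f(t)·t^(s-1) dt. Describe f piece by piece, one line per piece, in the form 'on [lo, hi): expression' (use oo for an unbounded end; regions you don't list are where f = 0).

on [0, 1): sqrt(t)
on [1, 4): exp(-sqrt(t))

strip the power substitution: t on [0, 1); exp(-t) on [1, 2)
cuts at 1: linearity sums the 2 kernel integrals
segment 0 to 1 holds sqrt(t); add its integral
∫ over [1, 4) of exp(-sqrt(t))·t^(s-1) joins the sum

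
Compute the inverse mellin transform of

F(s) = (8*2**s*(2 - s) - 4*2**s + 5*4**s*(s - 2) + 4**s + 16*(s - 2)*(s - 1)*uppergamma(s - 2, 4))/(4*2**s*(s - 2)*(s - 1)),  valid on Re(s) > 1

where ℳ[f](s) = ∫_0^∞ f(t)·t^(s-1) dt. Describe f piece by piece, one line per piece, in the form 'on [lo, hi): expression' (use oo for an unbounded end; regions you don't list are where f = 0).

strip the shared t-power: 1 on [0, 1); (2*t + 1)/t on [1, 2); exp(-2*t)/t on [2, ∞)
the shared t-power comes off first: t on [0, 1); 2*t + 1 on [1, 2); exp(-2*t) on [2, ∞)
breakpoints 1, 2: one integral from each of the 3 segments
for t in [0, 1): the term is ∫ 1/t·t^(s-1)
over [1, 2), the kernel integral of (2*t + 1)/t**2 enters the sum
∫ exp(-2*t)/t**2·t^(s-1) over [2, ∞)

on [0, 1): 1/t
on [1, 2): (2*t + 1)/t**2
on [2, oo): exp(-2*t)/t**2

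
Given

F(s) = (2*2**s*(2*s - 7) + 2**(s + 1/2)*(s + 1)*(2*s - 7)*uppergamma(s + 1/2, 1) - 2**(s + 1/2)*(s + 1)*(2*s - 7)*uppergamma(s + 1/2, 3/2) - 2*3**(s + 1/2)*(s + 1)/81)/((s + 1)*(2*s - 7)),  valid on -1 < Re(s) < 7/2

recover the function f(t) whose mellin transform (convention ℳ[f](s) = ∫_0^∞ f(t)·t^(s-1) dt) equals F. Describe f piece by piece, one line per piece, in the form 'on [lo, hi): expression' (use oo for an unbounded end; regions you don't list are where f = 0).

peel off the shared t-power: sqrt(t) on [0, 2); exp(-t/2) on [2, 3); t**(-4) on [3, ∞)
slice at 2, 3, transform all 3 pieces, and sum them
∫ t·t^(s-1) over [0, 2)
∫ sqrt(t)*exp(-t/2)·t^(s-1) over [2, 3)
piece [3, ∞): integrate t**(-7/2) against the kernel

on [0, 2): t
on [2, 3): sqrt(t)*exp(-t/2)
on [3, oo): t**(-7/2)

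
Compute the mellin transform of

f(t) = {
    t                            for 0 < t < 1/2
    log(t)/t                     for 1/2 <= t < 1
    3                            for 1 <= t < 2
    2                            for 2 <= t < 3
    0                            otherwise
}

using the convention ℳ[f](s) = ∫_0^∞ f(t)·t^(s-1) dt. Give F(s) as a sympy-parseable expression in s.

slice at 1/2, 1, 2, transform all 4 pieces, and sum them
for t in [0, 1/2): the term is ∫ t·t^(s-1)
∫ over [1/2, 1) of log(t)/t·t^(s-1) joins the sum
segment [1, 2) carries 3; integrate it
∫ over [2, 3) of 2·t^(s-1) joins the sum

(2*2**(2*s)*(s + 1)*(s**2 - 2*s + 1) - 2*2**s*s*(s + 1) - 6*2**s*(s + 1)*(s**2 - 2*s + 1) + 4*6**s*(s + 1)*(s**2 - 2*s + 1) + 4*s**2*(s + 1)*log(2) - 4*s*(s + 1)*log(2) + 4*s*(s + 1) + s*(s**2 - 2*s + 1))/(2*2**s*s*(s + 1)*(s**2 - 2*s + 1))
  Re(s) > -1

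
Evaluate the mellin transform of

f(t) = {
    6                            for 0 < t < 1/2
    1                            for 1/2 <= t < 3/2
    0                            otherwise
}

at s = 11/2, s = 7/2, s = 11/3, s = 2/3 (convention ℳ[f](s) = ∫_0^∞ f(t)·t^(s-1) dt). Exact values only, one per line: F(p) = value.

F(11/2) = sqrt(2)*(5 + 243*sqrt(3))/352
F(7/2) = sqrt(2)*(5 + 27*sqrt(3))/56
F(11/3) = 3*2**(1/3)*(5 + 27*3**(2/3))/176
F(2/3) = 3*2**(1/3)*(3**(2/3) + 5)/4

f breaks at 1/2 into 2 integrals to sum
[0, 1/2) adds the kernel integral of 6
for t in [1/2, 3/2): the term is ∫ 1·t^(s-1)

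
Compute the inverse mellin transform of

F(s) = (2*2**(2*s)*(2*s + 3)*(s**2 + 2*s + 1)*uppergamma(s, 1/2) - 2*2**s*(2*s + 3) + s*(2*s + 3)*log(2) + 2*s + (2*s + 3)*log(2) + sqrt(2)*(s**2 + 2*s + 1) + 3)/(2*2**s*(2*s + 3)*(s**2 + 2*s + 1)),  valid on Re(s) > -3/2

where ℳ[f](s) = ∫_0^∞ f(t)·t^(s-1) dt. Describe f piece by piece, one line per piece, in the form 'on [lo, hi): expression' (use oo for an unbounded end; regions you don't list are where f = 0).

linearity at 1/2, 1 turns ℳ[f](s) into 3 summed integrals
∫ t**(3/2)·t^(s-1) over [0, 1/2)
[1/2, 1) adds the kernel integral of t*log(t)
segment 1 to ∞ holds exp(-t/2); add its integral

on [0, 1/2): t**(3/2)
on [1/2, 1): t*log(t)
on [1, oo): exp(-t/2)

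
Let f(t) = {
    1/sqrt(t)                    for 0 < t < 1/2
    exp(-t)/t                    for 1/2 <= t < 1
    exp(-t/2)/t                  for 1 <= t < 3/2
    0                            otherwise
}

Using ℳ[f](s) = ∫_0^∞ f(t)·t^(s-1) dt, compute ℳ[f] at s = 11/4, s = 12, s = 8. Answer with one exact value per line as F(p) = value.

the shared t-power comes off first: sqrt(t) on [0, 1/2); exp(-t) on [1/2, 1); exp(-t/2) on [1, 3/2)
breakpoints 1/2, 1: one integral from each of the 3 segments
over [0, 1/2), the kernel integral of 1/sqrt(t) enters the sum
on [1/2, 1) integrate f = exp(-t)/t against the kernel
on [1, 3/2): add ∫ exp(-t/2)/t·t^(s-1) dt

F(11/4) = -2*2**(3/4)*uppergamma(7/4, 3/4) - uppergamma(7/4, 1) + 2**(3/4)/18 + uppergamma(7/4, 1/2) + 2*2**(3/4)*uppergamma(7/4, 1/2)
F(12) = -8055338729409*exp(-3/4)/512 - 9864101*exp(-1) + sqrt(2)/47104 + 12553134696189*exp(-1/2)/1024
F(8) = -6243201*exp(-3/4)/32 - 1957*exp(-1) + sqrt(2)/1920 + 9800517*exp(-1/2)/64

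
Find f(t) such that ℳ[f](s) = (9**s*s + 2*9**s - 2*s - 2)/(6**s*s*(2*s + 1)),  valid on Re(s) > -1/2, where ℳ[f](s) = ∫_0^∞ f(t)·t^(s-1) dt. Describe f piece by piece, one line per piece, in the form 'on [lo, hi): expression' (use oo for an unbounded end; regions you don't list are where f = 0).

on [0, 1/6): sqrt(6)*sqrt(t)/2
on [1/6, 3/2): -sqrt(6)*sqrt(t)/2 + 2

strip the common scale on t: sqrt(t) on [0, 1/4); 2 - sqrt(t) on [1/4, 9/4)
peel off the power substitution: t on [0, 1/2); 2 - t on [1/2, 3/2)
cuts at 1/6: linearity sums the 2 kernel integrals
piece [0, 1/6): integrate sqrt(6)*sqrt(t)/2 against the kernel
for t in [1/6, 3/2): the term is ∫ (-sqrt(6)*sqrt(t)/2 + 2)·t^(s-1)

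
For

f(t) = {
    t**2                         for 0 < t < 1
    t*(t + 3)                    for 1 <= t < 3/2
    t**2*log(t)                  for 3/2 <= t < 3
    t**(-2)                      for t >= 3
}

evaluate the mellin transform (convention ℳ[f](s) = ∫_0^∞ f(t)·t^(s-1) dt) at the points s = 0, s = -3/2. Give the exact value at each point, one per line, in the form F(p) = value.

back out the shared t-power: t on [0, 1); t + 3 on [1, 3/2); t*log(t) on [3/2, 3); …
along the cuts 1, 3/2, 3, ℳ[f](s) splits into 4 integrals
∫ over [0, 1) of t**2·t^(s-1) joins the sum
for t in [1, 3/2): the term is ∫ t*(t + 3)·t^(s-1)
segment [3/2, 3) carries t**2*log(t); integrate it
piece [3, ∞): integrate t**(-2) against the kernel

F(0) = 9*log(2)/8 + 143/144 + 27*log(3)/8
F(-3/2) = -2266*sqrt(3)/567 + sqrt(6) + log(2**(sqrt(6))*3**(-sqrt(6) + 2*sqrt(3))) + 6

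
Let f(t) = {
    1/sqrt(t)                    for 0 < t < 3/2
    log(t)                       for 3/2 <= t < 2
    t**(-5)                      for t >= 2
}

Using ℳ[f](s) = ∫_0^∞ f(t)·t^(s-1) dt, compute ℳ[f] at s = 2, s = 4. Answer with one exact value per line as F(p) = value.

peel off the shared t-power: sqrt(t) on [0, 3/2); t*log(t) on [3/2, 2); t**(-4) on [2, ∞)
integrate the 3 segments split at 3/2, 2, then add the results
∫ over [0, 3/2) of 1/sqrt(t)·t^(s-1) joins the sum
∫ log(t)·t^(s-1) over [3/2, 2)
[2, ∞) adds the kernel integral of t**(-5)

F(2) = -9*log(3)/8 - 19/48 + sqrt(6)/2 + 25*log(2)/8
F(4) = -81*log(3)/64 - 47/256 + 27*sqrt(6)/56 + 337*log(2)/64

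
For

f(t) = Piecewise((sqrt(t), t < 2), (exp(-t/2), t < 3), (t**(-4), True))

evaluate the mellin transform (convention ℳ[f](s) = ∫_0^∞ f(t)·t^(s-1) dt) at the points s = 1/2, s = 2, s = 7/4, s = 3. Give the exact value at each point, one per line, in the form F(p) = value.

F(1/2) = -sqrt(2)*sqrt(pi)*erfc(sqrt(6)/2) + 2*sqrt(3)/567 + sqrt(2)*sqrt(pi)*erfc(1) + 2
F(2) = -10*exp(-3/2) + 1/18 + 8*sqrt(2)/5 + 8*exp(-1)
F(7/4) = -2*2**(3/4)*uppergamma(7/4, 3/2) + 4*3**(3/4)/243 + 2*2**(3/4)*uppergamma(7/4, 1) + 16*2**(1/4)/9
F(3) = -58*exp(-3/2) + 1/3 + 16*sqrt(2)/7 + 40*exp(-1)

slice at 2, 3, transform all 3 pieces, and sum them
on [0, 2): add ∫ sqrt(t)·t^(s-1) dt
piece [2, 3): integrate exp(-t/2) against the kernel
over [3, ∞), the kernel integral of t**(-4) enters the sum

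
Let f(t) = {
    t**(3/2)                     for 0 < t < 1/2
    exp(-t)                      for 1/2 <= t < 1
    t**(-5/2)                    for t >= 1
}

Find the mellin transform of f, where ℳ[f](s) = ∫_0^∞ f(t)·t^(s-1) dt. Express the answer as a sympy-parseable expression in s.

decompose at 1/2, 1; ℳ[f](s) sums the 3 pieces' integrals
for t in [0, 1/2): the term is ∫ t**(3/2)·t^(s-1)
on [1/2, 1): add ∫ exp(-t)·t^(s-1) dt
segment [1, ∞) carries t**(-5/2); integrate it

(2*2**s*(2*s - 5)*(2*s + 3)*uppergamma(s, 1/2) - 2*2**s*(2*s - 5)*(2*s + 3)*uppergamma(s, 1) - 4*2**s*(2*s + 3) + sqrt(2)*(2*s - 5))/(2*2**s*(2*s - 5)*(2*s + 3))
  -3/2 < Re(s) < 5/2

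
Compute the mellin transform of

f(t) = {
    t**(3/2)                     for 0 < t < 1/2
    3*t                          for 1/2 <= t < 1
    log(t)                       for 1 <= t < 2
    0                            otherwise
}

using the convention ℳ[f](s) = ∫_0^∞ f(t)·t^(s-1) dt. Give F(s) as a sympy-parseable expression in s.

(-2*2**(2*s)*(s + 1)*(2*s + 3) + 6*2**s*s**2*(2*s + 3) + 2*2**s*(s + 1)*(2*s + 3) + 4**s*s*(s + 1)*(2*s + 3)*log(4) + sqrt(2)*s**2*(s + 1) - 3*s**2*(2*s + 3))/(2*2**s*s**2*(s + 1)*(2*s + 3))
  Re(s) > -3/2

the 3 pieces separated at 1/2, 1 each add one integral
segment 0 to 1/2 holds t**(3/2); add its integral
between 1/2 and 1 the integrand is 3*t·t^(s-1)
segment 1 to 2 holds log(t); add its integral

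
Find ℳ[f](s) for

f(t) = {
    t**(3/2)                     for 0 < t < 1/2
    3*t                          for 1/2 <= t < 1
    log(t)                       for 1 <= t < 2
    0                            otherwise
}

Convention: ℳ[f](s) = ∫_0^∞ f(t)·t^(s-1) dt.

(-2*2**(2*s)*(s + 1)*(2*s + 3) + 6*2**s*s**2*(2*s + 3) + 2*2**s*(s + 1)*(2*s + 3) + 4**s*s*(s + 1)*(2*s + 3)*log(4) + sqrt(2)*s**2*(s + 1) - 3*s**2*(2*s + 3))/(2*2**s*s**2*(s + 1)*(2*s + 3))
  Re(s) > -3/2

treat the 3 regions marked off by 1/2, 1 separately and sum
segment [0, 1/2) carries t**(3/2); integrate it
over [1/2, 1), the kernel integral of 3*t enters the sum
∫ over [1, 2) of log(t)·t^(s-1) joins the sum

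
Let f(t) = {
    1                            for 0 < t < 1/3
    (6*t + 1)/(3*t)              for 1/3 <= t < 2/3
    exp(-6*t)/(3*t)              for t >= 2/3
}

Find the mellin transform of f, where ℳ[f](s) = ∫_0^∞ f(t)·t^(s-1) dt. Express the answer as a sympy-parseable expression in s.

remove the common scale on t first: 1 on [0, 1); (2*t + 1)/t on [1, 2); exp(-2*t)/t on [2, ∞)
reversing the shared t-power: t on [0, 1); 2*t + 1 on [1, 2); exp(-2*t) on [2, ∞)
decompose at 1/3, 2/3; ℳ[f](s) sums the 3 pieces' integrals
between 0 and 1/3 the integrand is 1·t^(s-1)
for t in [1/3, 2/3): the term is ∫ (6*t + 1)/(3*t)·t^(s-1)
on [2/3, ∞) integrate f = exp(-6*t)/(3*t) against the kernel

(5*2**(2*s)*(s - 1) + 2**(2*s) - 2**(s + 1) + 2**(s + 2)*(1 - s) + 4*s*(s - 1)*uppergamma(s - 1, 4))/(2*6**s*s*(s - 1))
  Re(s) > 0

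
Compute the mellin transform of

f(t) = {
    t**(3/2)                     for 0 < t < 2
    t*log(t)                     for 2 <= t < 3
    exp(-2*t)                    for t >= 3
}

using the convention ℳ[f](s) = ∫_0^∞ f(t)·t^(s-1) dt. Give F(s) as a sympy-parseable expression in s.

(-12**s*s*(2*s + 3)*log(4) - 12**s*(2*s + 3)*log(4) + 12**s*(4*s + 6) + 12**s*sqrt(2)*(4*s**2 + 8*s + 4) + 3*18**s*s*(2*s + 3)*log(3) + 18**s*(-6*s - 9) + 3*18**s*(2*s + 3)*log(3) + 3**s*(2*s + 3)*(s**2 + 2*s + 1)*uppergamma(s, 6))/(6**s*(2*s + 3)*(s**2 + 2*s + 1))
  Re(s) > -3/2

integrate the 3 segments split at 2, 3, then add the results
on [0, 2): add ∫ t**(3/2)·t^(s-1) dt
segment [2, 3) carries t*log(t); integrate it
[3, ∞) adds the kernel integral of exp(-2*t)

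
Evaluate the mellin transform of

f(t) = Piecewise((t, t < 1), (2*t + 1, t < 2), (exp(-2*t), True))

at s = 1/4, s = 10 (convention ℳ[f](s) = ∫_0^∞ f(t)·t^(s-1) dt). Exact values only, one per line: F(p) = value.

slice at 1, 2, transform all 3 pieces, and sum them
the [0, 1) slice contributes ∫ t·t^(s-1) dt
the [1, 2) slice contributes ∫ (2*t + 1)·t^(s-1) dt
between 2 and ∞ the integrand is exp(-2*t)·t^(s-1)

F(1/4) = -24/5 + 2**(3/4)*uppergamma(1/4, 4)/2 + 36*2**(1/4)/5
F(10) = 153527*exp(-4)/8 + 52203/110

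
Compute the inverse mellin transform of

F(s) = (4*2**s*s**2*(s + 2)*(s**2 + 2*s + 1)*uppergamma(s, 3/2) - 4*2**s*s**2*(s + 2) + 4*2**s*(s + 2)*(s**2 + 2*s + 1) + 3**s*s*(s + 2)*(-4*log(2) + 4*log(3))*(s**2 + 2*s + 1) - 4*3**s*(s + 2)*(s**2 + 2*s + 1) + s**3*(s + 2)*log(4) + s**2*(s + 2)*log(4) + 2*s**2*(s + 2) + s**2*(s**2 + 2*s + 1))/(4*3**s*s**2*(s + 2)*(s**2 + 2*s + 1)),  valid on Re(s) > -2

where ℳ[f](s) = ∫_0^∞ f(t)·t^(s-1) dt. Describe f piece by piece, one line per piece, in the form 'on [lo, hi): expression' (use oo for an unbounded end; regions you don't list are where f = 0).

on [0, 1/3): 9*t**2/4
on [1/3, 2/3): 3*t*log(3*t/2)/2
on [2/3, 1): log(3*t/2)
on [1, oo): exp(-3*t/2)

strip the common scale on t: t**2 on [0, 1/2); t*log(t) on [1/2, 1); log(t) on [1, 3/2); …
treat the 4 regions marked off by 1/3, 2/3, 1 separately and sum
over [0, 1/3), the kernel integral of 9*t**2/4 enters the sum
piece [1/3, 2/3): integrate 3*t*log(3*t/2)/2 against the kernel
the [2/3, 1) slice contributes ∫ log(3*t/2)·t^(s-1) dt
∫ over [1, ∞) of exp(-3*t/2)·t^(s-1) joins the sum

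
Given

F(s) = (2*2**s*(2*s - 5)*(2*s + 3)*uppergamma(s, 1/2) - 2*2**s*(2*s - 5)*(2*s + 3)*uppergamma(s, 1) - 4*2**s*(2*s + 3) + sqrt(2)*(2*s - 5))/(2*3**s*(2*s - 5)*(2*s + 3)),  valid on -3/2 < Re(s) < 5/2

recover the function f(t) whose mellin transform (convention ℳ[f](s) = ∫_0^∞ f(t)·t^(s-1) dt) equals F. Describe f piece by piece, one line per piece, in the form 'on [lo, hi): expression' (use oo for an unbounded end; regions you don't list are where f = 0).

undo the common scale on t: t**(3/2) on [0, 1/2); exp(-t) on [1/2, 1); t**(-5/2) on [1, ∞)
along the cuts 1/3, 2/3, ℳ[f](s) splits into 3 integrals
the [0, 1/3) slice contributes ∫ 3*sqrt(6)*t**(3/2)/4·t^(s-1) dt
segment [1/3, 2/3) carries exp(-3*t/2); integrate it
between 2/3 and ∞ the integrand is 4*sqrt(6)/(27*t**(5/2))·t^(s-1)

on [0, 1/3): 3*sqrt(6)*t**(3/2)/4
on [1/3, 2/3): exp(-3*t/2)
on [2/3, oo): 4*sqrt(6)/(27*t**(5/2))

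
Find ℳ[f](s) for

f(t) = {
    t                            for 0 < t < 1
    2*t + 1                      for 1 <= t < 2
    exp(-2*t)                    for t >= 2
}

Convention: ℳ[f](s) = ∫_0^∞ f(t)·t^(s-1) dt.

breakpoints 1, 2: one integral from each of the 3 segments
segment [0, 1) carries t; integrate it
for t in [1, 2): the term is ∫ (2*t + 1)·t^(s-1)
∫ over [2, ∞) of exp(-2*t)·t^(s-1) joins the sum

(2**s*s*(s + 1)*uppergamma(s, 4) - 2*4**s*s - 4**s + 5*8**s*s + 8**s)/(4**s*s*(s + 1))
  Re(s) > -1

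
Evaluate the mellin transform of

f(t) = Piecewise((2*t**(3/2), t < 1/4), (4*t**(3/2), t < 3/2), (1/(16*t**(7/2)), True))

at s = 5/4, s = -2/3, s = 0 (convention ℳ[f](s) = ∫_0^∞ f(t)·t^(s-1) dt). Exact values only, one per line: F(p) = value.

undo the shared t-power: 2*t on [0, 1/4); 4*t on [1/4, 3/2); 1/(16*t**4) on [3/2, ∞)
back out the common scale on t: t on [0, 1/2); 2*t on [1/2, 3); t**(-4) on [3, ∞)
integrate the 3 segments split at 1/4, 3/2, then add the results
piece [0, 1/4): integrate 2*t**(3/2) against the kernel
between 1/4 and 3/2 the integrand is 4*t**(3/2)·t^(s-1)
on [3/2, ∞): add ∫ 1/(16*t**(7/2))·t^(s-1) dt

F(5/4) = sqrt(2)*(-243 + 17540*6**(3/4))/21384
F(-2/3) = 2**(1/3)*(-1215 + 2431*6**(5/6))/2025
F(0) = -1/6 + 1135*sqrt(6)/567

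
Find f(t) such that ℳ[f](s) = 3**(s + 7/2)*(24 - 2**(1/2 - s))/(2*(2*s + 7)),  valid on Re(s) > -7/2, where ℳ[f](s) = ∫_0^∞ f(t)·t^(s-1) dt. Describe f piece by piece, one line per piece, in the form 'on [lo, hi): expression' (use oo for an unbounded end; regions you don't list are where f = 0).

linearity at 3/2 turns ℳ[f](s) into 2 summed integrals
between 0 and 3/2 the integrand is 2*t**(7/2)·t^(s-1)
∫ 6*t**(7/2)·t^(s-1) over [3/2, 3)

on [0, 3/2): 2*t**(7/2)
on [3/2, 3): 6*t**(7/2)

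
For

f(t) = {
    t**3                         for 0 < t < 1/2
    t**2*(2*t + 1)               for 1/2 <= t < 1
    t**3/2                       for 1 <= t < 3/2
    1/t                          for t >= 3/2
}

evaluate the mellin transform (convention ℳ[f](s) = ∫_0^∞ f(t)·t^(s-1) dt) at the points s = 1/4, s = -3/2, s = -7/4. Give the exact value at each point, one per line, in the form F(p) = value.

remove the shared t-power first: t**2 on [0, 1/2); t*(2*t + 1) on [1/2, 1); t**2/2 on [1, 3/2); …
undo the shared t-power: t on [0, 1/2); 2*t + 1 on [1/2, 1); t/2 on [1, 3/2); …
breakpoints 1/2, 1, 3/2: one integral from each of the 4 segments
∫ over [0, 1/2) of t**3·t^(s-1) joins the sum
[1/2, 1) adds the kernel integral of t**2*(2*t + 1)
over [1, 3/2), the kernel integral of t**3/2 enters the sum
[3/2, ∞) adds the kernel integral of 1/t

F(1/4) = 2**(3/4)*(-70 + 424*2**(1/4) + 659*3**(1/4))/936
F(-3/2) = -7*sqrt(2)/6 + 167*sqrt(6)/540 + 3
F(-7/4) = 2**(3/4)*(-6534 + 1051*3**(1/4) + 7722*2**(1/4))/2970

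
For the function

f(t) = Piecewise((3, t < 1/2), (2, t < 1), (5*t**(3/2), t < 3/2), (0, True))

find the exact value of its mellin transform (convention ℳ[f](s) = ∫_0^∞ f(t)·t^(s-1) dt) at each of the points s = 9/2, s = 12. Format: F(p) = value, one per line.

f breaks at 1/2, 1 into 3 integrals to sum
segment 0 to 1/2 holds 3; add its integral
on [1/2, 1): add ∫ 2·t^(s-1) dt
between 1 and 3/2 the integrand is 5*t**(3/2)·t^(s-1)

F(9/2) = sqrt(2)/144 + 10487/1152
F(12) = -90103/442368 + 295245*sqrt(6)/8192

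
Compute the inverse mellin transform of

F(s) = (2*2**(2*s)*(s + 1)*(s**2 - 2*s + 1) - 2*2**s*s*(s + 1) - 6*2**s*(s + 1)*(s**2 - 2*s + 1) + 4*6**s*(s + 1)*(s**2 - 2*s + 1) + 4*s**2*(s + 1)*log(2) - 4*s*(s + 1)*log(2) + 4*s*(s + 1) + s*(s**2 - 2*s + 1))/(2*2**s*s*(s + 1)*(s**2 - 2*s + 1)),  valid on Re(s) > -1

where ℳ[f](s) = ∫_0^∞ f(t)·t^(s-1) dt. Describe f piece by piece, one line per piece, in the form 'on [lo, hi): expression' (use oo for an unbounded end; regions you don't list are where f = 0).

treat the 4 regions marked off by 1/2, 1, 2 separately and sum
on [0, 1/2): add ∫ t·t^(s-1) dt
piece [1/2, 1): integrate log(t)/t against the kernel
[1, 2) adds the kernel integral of 3
the [2, 3) slice contributes ∫ 2·t^(s-1) dt

on [0, 1/2): t
on [1/2, 1): log(t)/t
on [1, 2): 3
on [2, 3): 2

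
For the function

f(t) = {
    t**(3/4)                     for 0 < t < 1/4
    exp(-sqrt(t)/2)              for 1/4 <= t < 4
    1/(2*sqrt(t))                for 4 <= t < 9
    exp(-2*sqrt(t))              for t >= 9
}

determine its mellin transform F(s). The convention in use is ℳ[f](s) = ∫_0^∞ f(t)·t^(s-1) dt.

(2*1296**s*(4*s + 3) + 12*576**s*(2*s - 1)*(4*s + 3)*uppergamma(2*s, 1/4) - 12*576**s*(2*s - 1)*(4*s + 3)*uppergamma(2*s, 1) - 3*576**s*(4*s + 3) + 12*6**(2*s)*(2*s - 1)*(4*s + 3)*uppergamma(2*s, 6) + 6*sqrt(2)*6**(2*s)*(2*s - 1))/(6*144**s*(2*s - 1)*(4*s + 3))
  Re(s) > -3/4

peel off the power substitution: t**(3/2) on [0, 1/2); exp(-t/2) on [1/2, 2); 1/(2*t) on [2, 3); …
f breaks at 1/4, 4, 9 into 4 integrals to sum
segment 0 to 1/4 holds t**(3/4); add its integral
between 1/4 and 4 the integrand is exp(-sqrt(t)/2)·t^(s-1)
[4, 9) adds the kernel integral of 1/(2*sqrt(t))
segment [9, ∞) carries exp(-2*sqrt(t)); integrate it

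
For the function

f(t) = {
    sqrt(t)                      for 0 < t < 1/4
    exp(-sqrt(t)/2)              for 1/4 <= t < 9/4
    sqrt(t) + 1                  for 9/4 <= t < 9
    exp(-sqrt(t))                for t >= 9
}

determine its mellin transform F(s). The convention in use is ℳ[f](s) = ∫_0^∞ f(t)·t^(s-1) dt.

(2**(2*s + 1)*s*(2*s + 1)*uppergamma(2*s, 3) + 2**(4*s + 1)*s*(2*s + 1)*uppergamma(2*s, 1/4) - 2**(4*s + 1)*s*(2*s + 1)*uppergamma(2*s, 3/4) + 8*36**s*s + 36**s - 5*9**s*s - 9**s + s)/(4**s*s*(2*s + 1))
  Re(s) > -1/2

invert the power substitution to get t on [0, 1/2); exp(-t/2) on [1/2, 3/2); t + 1 on [3/2, 3); …
decompose at 1/4, 9/4, 9; ℳ[f](s) sums the 4 pieces' integrals
segment 0 to 1/4 holds sqrt(t); add its integral
piece [1/4, 9/4): integrate exp(-sqrt(t)/2) against the kernel
for t in [9/4, 9): the term is ∫ (sqrt(t) + 1)·t^(s-1)
[9, ∞) adds the kernel integral of exp(-sqrt(t))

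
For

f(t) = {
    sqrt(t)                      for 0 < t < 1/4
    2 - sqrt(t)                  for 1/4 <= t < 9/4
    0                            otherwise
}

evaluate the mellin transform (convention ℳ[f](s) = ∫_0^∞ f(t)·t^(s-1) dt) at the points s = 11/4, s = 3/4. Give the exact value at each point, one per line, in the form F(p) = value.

F(11/4) = -15*sqrt(2)/2288 + 4617*sqrt(6)/4576
F(3/4) = sqrt(2)*(-14 + 33*sqrt(3))/30

the power substitution comes off first: t on [0, 1/2); 2 - t on [1/2, 3/2)
linearity at 1/4 turns ℳ[f](s) into 2 summed integrals
on [0, 1/4): add ∫ sqrt(t)·t^(s-1) dt
piece [1/4, 9/4): integrate (2 - sqrt(t)) against the kernel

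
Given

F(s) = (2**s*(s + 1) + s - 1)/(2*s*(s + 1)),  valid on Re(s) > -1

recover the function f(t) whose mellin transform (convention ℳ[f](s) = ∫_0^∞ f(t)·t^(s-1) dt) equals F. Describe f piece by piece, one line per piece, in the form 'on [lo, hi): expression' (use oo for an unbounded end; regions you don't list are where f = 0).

breakpoints 1: one integral from each of the 2 segments
on [0, 1) integrate f = t against the kernel
the [1, 2) slice contributes ∫ 1/2·t^(s-1) dt

on [0, 1): t
on [1, 2): 1/2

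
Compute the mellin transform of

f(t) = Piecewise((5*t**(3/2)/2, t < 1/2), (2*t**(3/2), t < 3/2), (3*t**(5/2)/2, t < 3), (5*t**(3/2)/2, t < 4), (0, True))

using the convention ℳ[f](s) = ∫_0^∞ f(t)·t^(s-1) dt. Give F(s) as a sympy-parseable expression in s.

treat the 4 regions marked off by 1/2, 3/2, 3 separately and sum
between 0 and 1/2 the integrand is 5*t**(3/2)/2·t^(s-1)
over [1/2, 3/2), the kernel integral of 2*t**(3/2) enters the sum
∫ over [3/2, 3) of 3*t**(5/2)/2·t^(s-1) joins the sum
for t in [3, 4): the term is ∫ 5*t**(3/2)/2·t^(s-1)

(640*2**(3*s)*s + 1600*2**(3*s) - 6*3**s*sqrt(6)*s + 39*3**s*sqrt(6) + 192*sqrt(3)*6**s*s + 48*sqrt(3)*6**s + 4*sqrt(2)*s + 10*sqrt(2))/(8*2**s*(4*s**2 + 16*s + 15))
  Re(s) > -3/2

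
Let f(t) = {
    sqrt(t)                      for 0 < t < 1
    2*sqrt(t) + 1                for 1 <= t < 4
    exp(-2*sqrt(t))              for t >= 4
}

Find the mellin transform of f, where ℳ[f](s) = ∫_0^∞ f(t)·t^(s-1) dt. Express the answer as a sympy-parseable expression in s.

(-16**s + 10*2**(6*s)*s - 4*2**(4*s)*s + 2*2**(2*s)*s*(2*s + 1)*uppergamma(2*s, 4) + 64**s)/(16**s*s*(2*s + 1))
  Re(s) > -1/2

strip the power substitution: t on [0, 1); 2*t + 1 on [1, 2); exp(-2*t) on [2, ∞)
slice at 1, 4, transform all 3 pieces, and sum them
on [0, 1): add ∫ sqrt(t)·t^(s-1) dt
∫ (2*sqrt(t) + 1)·t^(s-1) over [1, 4)
on [4, ∞) integrate f = exp(-2*sqrt(t)) against the kernel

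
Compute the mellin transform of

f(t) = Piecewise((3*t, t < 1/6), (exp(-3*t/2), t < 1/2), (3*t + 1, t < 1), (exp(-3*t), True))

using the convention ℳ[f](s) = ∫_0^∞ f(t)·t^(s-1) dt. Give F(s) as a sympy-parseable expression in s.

(2*2**s*s*(s + 1)*uppergamma(s, 3) - 5*3**s*s - 2*3**s + 2*4**s*s*(s + 1)*uppergamma(s, 1/4) - 2*4**s*s*(s + 1)*uppergamma(s, 3/4) + 8*6**s*s + 2*6**s + s)/(2*6**s*s*(s + 1))
  Re(s) > -1

strip the common scale on t: t on [0, 1/2); exp(-t/2) on [1/2, 3/2); t + 1 on [3/2, 3); …
cuts at 1/6, 1/2, 1: linearity sums the 4 kernel integrals
over [0, 1/6), the kernel integral of 3*t enters the sum
segment [1/6, 1/2) carries exp(-3*t/2); integrate it
between 1/2 and 1 the integrand is (3*t + 1)·t^(s-1)
over [1, ∞), the kernel integral of exp(-3*t) enters the sum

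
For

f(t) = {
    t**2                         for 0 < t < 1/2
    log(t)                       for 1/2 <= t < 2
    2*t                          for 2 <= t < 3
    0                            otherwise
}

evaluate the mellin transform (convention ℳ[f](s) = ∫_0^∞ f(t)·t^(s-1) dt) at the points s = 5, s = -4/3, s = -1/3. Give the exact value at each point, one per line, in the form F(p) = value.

F(5) = 205*log(2)/32 + 14810143/67200
F(-4/3) = 2**(1/3)*(-64*6**(2/3) - log(2**(12*2**(1/3) + 96)) + 120 + 183*2**(1/3))/64
F(-1/3) = 3*2**(1/3)*(-50*2**(1/3) - log(2**(10*2**(1/3) + 20)) + 10*6**(2/3) + 61)/20

split f at 1/2, 2: ℳ[f](s) collects 3 kernel integrals
on [0, 1/2): add ∫ t**2·t^(s-1) dt
on [1/2, 2): add ∫ log(t)·t^(s-1) dt
[2, 3) adds the kernel integral of 2*t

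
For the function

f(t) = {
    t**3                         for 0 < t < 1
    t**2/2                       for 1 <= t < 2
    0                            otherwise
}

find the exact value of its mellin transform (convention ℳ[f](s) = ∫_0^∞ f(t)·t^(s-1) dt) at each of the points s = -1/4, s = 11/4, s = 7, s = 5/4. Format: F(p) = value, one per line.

back out the shared t-power: t on [0, 1); 1/2 on [1, 2)
treat the 2 regions marked off by 1 separately and sum
∫ t**3·t^(s-1) over [0, 1)
on [1, 2) integrate f = t**2/2 against the kernel

F(-1/4) = 6/77 + 4*2**(3/4)/7
F(11/4) = 30/437 + 32*2**(3/4)/19
F(7) = 1282/45
F(5/4) = 18/221 + 16*2**(1/4)/13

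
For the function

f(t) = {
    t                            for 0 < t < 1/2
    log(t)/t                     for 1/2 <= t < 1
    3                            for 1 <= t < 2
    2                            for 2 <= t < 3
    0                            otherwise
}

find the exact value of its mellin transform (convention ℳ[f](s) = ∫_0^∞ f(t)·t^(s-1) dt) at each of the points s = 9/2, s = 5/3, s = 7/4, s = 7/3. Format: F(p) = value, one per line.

breakpoints 1/2, 1, 2: one integral from each of the 4 segments
∫ t·t^(s-1) over [0, 1/2)
for t in [1/2, 1): the term is ∫ log(t)/t·t^(s-1)
on [1, 2): add ∫ 3·t^(s-1) dt
segment [2, 3) carries 2; integrate it

F(9/2) = sqrt(2)*(-58080*sqrt(2) + 2772*log(2) + 553169 + 2794176*sqrt(6))/155232
F(5/3) = -81/20 + 3*2**(1/3)*log(2)/4 + 75*2**(1/3)/64 + 6*2**(2/3)/5 + 18*3**(2/3)/5
F(7/4) = 2**(1/4)*(-2420*2**(3/4) + 924*log(2) + 1295 + 1584*sqrt(2) + 2376*6**(3/4))/1386
F(7/3) = -207/112 + 3*2**(2/3)*log(2)/16 + 51*2**(2/3)/320 + 12*2**(1/3)/7 + 54*3**(1/3)/7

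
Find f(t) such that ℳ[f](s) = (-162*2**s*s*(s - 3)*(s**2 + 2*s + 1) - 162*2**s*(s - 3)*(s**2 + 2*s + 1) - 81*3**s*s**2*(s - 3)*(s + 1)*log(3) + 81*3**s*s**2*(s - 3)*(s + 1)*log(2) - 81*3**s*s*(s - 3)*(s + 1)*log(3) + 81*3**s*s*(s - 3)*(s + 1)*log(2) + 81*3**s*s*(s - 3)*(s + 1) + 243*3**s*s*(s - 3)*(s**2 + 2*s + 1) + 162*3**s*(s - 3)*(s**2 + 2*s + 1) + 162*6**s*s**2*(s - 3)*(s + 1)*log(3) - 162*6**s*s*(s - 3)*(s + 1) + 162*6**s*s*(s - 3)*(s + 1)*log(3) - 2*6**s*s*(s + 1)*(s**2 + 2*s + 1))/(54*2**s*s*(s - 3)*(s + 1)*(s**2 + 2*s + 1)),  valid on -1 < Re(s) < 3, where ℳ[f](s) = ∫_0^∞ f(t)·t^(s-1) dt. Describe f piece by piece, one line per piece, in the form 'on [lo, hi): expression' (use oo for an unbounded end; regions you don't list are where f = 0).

on [0, 1): t
on [1, 3/2): t + 3
on [3/2, 3): t*log(t)
on [3, oo): t**(-3)

breakpoints 1, 3/2, 3: one integral from each of the 4 segments
segment [0, 1) carries t; integrate it
∫ over [1, 3/2) of (t + 3)·t^(s-1) joins the sum
segment 3/2 to 3 holds t*log(t); add its integral
piece [3, ∞): integrate t**(-3) against the kernel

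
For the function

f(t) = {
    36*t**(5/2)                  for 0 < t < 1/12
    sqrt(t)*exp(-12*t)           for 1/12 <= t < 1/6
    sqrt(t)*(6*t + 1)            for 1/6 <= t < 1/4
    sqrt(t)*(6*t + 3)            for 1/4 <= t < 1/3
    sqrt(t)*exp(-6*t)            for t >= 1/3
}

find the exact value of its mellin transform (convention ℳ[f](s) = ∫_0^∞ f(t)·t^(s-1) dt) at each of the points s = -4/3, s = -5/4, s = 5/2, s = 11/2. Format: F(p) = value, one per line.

F(-4/3) = 2**(2/3)*3**(5/6)*(-168*2**(1/6) - 70*uppergamma(-5/6, 2) + 35*2**(1/6)*uppergamma(-5/6, 2) + 70*uppergamma(-5/6, 1) + 15 + 56*3**(1/6) + 147*2**(1/3))/35
F(-5/4) = sqrt(2)*3**(3/4)*(-120*2**(1/4) - 90*uppergamma(-3/4, 2) + 45*2**(1/4)*uppergamma(-3/4, 2) + 90*uppergamma(-3/4, 1) + 18 + 80*3**(1/4) + 90*sqrt(2))/45
F(5/2) = (300*E + 4200 + 4403*exp(2))*exp(-2)/103680
F(11/2) = (219072*E + 1986101*exp(2) + 36916992)*exp(-2)/2006581248

back out the shared t-power: 36*t**2 on [0, 1/12); exp(-12*t) on [1/12, 1/6); 6*t + 1 on [1/6, 1/4); …
strip the common scale on t: 4*t**2 on [0, 1/4); exp(-4*t) on [1/4, 1/2); 2*t + 1 on [1/2, 3/4); …
invert the common scale on t to get t**2 on [0, 1/2); exp(-2*t) on [1/2, 1); t + 1 on [1, 3/2); …
integrate the 5 segments split at 1/12, 1/6, 1/4, 1/3, then add the results
segment [0, 1/12) carries 36*t**(5/2); integrate it
∫ sqrt(t)*exp(-12*t)·t^(s-1) over [1/12, 1/6)
the [1/6, 1/4) slice contributes ∫ sqrt(t)*(6*t + 1)·t^(s-1) dt
∫ sqrt(t)*(6*t + 3)·t^(s-1) over [1/4, 1/3)
segment [1/3, ∞) carries sqrt(t)*exp(-6*t); integrate it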